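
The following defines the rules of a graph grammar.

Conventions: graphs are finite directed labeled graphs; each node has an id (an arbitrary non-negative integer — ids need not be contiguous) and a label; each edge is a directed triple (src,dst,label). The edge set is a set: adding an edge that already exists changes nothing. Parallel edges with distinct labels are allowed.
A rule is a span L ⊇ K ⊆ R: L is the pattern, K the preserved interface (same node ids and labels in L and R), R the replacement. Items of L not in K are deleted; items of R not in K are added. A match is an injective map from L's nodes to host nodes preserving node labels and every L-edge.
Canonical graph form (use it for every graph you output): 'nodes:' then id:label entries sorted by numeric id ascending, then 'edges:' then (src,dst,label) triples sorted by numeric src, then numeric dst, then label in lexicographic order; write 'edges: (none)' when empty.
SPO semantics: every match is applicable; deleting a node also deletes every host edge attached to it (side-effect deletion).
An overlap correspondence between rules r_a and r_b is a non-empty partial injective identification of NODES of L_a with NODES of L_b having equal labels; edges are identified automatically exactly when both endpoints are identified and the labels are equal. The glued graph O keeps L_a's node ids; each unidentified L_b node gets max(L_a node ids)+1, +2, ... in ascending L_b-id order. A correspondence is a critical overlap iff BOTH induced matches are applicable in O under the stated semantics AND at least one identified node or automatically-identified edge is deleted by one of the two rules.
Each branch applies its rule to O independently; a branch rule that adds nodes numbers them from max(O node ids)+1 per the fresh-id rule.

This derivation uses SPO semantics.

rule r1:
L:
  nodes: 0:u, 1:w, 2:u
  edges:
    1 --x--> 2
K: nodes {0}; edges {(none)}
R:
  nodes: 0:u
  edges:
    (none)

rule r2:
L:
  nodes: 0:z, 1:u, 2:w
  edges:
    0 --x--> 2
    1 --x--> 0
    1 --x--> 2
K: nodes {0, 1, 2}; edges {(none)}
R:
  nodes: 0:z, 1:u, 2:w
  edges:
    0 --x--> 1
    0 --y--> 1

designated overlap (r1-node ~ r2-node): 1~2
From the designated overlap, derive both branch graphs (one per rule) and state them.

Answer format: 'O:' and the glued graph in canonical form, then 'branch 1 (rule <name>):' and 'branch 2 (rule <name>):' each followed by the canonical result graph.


O:
nodes: 0:u, 1:w, 2:u, 3:z, 4:u
edges: (1,2,x); (3,1,x); (4,1,x); (4,3,x)
branch 1 (rule r1):
nodes: 0:u, 3:z, 4:u
edges: (4,3,x)
branch 2 (rule r2):
nodes: 0:u, 1:w, 2:u, 3:z, 4:u
edges: (1,2,x); (3,4,x); (3,4,y)


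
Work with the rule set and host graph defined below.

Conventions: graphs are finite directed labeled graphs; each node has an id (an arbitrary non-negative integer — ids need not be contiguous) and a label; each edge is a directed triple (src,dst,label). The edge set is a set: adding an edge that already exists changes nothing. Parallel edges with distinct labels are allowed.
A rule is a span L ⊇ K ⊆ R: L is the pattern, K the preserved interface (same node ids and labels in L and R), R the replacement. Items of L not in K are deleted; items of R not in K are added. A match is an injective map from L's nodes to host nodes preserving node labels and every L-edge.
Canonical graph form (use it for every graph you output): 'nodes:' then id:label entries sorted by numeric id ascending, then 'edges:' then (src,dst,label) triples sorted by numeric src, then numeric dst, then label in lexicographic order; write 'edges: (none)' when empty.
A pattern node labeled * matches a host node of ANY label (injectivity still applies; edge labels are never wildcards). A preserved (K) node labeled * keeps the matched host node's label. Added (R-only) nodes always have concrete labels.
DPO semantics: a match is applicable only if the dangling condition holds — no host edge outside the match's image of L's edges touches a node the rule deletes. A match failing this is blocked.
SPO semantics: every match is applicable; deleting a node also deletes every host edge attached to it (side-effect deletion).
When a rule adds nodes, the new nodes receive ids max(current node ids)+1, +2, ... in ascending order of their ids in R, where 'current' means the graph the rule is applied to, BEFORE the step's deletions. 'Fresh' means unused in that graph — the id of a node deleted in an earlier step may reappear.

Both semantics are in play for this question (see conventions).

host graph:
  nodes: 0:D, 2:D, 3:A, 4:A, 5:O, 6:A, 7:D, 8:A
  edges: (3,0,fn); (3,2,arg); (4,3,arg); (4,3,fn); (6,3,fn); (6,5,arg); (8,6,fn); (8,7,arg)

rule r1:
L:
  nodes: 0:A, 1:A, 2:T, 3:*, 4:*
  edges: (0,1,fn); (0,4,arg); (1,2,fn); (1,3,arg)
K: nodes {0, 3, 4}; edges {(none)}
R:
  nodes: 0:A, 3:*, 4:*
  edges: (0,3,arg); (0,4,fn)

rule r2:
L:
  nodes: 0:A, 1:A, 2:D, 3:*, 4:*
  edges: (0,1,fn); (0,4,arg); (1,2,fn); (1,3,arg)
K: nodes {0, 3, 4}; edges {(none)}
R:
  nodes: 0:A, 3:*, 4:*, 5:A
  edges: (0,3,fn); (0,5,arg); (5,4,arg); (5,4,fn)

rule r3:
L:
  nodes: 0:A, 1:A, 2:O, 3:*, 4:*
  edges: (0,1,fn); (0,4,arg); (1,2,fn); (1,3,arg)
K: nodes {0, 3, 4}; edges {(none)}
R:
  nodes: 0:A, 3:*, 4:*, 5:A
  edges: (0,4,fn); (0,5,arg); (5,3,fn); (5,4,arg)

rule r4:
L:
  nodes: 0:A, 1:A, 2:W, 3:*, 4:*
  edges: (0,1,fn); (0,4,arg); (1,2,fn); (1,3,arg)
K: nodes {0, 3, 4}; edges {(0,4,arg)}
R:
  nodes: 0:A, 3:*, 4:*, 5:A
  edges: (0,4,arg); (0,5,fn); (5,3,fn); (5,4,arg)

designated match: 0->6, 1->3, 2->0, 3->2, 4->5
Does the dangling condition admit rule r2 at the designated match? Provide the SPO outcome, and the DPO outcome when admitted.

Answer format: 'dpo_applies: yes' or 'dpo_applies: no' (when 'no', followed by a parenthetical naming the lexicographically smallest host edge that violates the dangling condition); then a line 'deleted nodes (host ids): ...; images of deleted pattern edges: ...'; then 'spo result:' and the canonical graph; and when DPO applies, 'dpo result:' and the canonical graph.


dpo_applies: no
(the rule deletes node 3, which keeps host edge (4,3,arg) outside the match image — the dangling condition fails, DPO blocks; SPO proceeds and side-deletes such edges)
deleted nodes (host ids): 0, 3; images of deleted pattern edges: (3,0,fn); (3,2,arg); (6,3,fn); (6,5,arg)
spo result:
nodes: 2:D, 4:A, 5:O, 6:A, 7:D, 8:A, 9:A
edges: (6,2,fn); (6,9,arg); (8,6,fn); (8,7,arg); (9,5,arg); (9,5,fn)


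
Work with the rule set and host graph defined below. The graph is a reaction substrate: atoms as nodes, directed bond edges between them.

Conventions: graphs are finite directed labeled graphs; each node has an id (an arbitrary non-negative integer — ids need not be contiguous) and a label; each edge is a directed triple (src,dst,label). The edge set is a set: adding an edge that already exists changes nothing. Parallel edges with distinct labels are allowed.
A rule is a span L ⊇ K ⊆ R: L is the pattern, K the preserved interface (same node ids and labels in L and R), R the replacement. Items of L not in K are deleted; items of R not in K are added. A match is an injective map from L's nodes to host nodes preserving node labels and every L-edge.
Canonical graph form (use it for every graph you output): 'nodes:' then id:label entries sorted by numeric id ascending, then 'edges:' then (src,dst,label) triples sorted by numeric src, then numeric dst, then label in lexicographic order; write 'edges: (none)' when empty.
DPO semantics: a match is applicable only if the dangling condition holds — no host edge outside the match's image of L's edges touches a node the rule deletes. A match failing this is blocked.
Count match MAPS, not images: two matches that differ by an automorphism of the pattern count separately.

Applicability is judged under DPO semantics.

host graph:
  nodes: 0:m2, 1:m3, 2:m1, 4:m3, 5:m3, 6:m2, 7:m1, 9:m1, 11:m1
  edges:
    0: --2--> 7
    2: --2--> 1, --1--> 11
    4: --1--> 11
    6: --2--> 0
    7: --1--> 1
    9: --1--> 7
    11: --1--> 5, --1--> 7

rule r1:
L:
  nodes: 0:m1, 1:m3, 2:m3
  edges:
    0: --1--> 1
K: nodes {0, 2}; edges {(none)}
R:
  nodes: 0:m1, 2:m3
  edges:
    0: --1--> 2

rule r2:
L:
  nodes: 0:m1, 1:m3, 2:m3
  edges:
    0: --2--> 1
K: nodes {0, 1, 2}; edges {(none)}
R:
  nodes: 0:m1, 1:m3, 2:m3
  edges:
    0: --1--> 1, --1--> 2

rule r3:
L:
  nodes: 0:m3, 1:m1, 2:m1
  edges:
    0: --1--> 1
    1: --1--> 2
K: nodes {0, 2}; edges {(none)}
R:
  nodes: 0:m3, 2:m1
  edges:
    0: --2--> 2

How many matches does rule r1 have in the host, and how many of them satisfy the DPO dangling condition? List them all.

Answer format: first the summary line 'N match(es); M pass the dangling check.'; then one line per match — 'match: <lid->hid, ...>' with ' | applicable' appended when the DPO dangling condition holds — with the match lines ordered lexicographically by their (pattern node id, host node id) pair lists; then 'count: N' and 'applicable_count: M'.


4 match(es); 2 pass the dangling check.
match: 0->7, 1->1, 2->4
match: 0->7, 1->1, 2->5
match: 0->11, 1->5, 2->1 | applicable
match: 0->11, 1->5, 2->4 | applicable
count: 4
applicable_count: 2


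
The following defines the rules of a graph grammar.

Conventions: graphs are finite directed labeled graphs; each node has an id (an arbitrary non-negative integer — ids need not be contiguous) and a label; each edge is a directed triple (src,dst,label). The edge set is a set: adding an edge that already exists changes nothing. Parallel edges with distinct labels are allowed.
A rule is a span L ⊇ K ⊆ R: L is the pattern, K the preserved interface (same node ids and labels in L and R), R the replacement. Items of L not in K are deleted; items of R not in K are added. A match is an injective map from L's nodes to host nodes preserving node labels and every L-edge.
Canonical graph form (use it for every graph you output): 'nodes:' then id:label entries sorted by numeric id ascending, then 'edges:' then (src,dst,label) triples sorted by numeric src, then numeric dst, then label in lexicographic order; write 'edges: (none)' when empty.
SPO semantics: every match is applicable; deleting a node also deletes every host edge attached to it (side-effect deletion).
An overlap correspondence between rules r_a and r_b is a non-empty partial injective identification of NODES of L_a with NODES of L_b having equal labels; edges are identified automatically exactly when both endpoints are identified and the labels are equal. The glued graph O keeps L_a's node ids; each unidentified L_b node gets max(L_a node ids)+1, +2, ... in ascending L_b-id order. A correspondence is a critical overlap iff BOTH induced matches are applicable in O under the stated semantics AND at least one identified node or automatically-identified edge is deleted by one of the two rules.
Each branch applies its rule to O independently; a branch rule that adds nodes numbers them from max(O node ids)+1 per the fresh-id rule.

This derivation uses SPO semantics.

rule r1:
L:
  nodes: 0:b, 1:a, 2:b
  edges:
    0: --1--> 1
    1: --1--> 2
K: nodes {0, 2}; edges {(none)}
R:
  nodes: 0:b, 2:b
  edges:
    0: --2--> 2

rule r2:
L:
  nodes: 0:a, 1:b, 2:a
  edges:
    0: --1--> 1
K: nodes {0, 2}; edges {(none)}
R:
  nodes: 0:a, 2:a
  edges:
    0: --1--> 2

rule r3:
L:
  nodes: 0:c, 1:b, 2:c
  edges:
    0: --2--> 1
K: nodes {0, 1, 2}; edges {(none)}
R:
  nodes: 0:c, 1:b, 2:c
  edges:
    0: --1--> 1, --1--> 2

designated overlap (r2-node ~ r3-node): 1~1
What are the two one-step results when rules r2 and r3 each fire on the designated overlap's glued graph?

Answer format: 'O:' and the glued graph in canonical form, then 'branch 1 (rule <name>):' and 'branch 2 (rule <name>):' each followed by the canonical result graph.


O:
nodes: 0:a, 1:b, 2:a, 3:c, 4:c
edges: (0,1,1); (3,1,2)
branch 1 (rule r2):
nodes: 0:a, 2:a, 3:c, 4:c
edges: (0,2,1)
branch 2 (rule r3):
nodes: 0:a, 1:b, 2:a, 3:c, 4:c
edges: (0,1,1); (3,1,1); (3,4,1)


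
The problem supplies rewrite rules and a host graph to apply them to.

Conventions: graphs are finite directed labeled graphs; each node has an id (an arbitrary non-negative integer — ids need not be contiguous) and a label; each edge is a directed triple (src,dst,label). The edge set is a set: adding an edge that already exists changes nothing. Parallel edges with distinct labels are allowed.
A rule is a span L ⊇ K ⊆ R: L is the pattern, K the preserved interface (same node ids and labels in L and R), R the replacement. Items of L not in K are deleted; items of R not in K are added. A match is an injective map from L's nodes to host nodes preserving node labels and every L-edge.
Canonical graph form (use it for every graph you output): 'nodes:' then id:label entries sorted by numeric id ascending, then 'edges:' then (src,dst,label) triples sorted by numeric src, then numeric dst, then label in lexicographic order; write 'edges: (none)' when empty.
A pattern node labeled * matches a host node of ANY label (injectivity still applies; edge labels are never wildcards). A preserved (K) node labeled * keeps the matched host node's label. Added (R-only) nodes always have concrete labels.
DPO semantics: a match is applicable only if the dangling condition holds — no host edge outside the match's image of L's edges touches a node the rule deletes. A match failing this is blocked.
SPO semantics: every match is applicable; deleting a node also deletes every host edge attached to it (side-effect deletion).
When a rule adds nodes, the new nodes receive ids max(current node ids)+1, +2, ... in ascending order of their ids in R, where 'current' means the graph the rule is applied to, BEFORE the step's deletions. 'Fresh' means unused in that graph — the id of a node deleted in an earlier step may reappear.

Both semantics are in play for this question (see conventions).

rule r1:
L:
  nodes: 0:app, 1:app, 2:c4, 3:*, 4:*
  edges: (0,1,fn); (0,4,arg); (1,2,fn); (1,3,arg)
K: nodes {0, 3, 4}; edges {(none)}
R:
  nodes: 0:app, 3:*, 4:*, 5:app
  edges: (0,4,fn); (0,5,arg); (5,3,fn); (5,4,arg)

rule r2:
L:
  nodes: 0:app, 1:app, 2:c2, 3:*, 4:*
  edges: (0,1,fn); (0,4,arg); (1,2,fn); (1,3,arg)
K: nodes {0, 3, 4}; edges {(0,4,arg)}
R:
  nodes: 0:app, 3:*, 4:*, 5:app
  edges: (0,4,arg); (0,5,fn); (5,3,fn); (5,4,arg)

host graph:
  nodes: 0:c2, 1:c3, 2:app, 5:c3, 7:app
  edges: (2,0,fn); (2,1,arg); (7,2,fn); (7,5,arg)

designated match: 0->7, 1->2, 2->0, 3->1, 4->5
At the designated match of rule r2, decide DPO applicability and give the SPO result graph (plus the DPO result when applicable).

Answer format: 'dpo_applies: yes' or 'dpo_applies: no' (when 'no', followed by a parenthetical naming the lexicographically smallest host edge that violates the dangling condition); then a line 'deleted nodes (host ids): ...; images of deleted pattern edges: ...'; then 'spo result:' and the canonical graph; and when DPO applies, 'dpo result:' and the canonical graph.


dpo_applies: yes
deleted nodes (host ids): 0, 2; images of deleted pattern edges: (2,0,fn); (2,1,arg); (7,2,fn)
spo result:
nodes: 1:c3, 5:c3, 7:app, 8:app
edges: (7,5,arg); (7,8,fn); (8,1,fn); (8,5,arg)
dpo result:
nodes: 1:c3, 5:c3, 7:app, 8:app
edges: (7,5,arg); (7,8,fn); (8,1,fn); (8,5,arg)


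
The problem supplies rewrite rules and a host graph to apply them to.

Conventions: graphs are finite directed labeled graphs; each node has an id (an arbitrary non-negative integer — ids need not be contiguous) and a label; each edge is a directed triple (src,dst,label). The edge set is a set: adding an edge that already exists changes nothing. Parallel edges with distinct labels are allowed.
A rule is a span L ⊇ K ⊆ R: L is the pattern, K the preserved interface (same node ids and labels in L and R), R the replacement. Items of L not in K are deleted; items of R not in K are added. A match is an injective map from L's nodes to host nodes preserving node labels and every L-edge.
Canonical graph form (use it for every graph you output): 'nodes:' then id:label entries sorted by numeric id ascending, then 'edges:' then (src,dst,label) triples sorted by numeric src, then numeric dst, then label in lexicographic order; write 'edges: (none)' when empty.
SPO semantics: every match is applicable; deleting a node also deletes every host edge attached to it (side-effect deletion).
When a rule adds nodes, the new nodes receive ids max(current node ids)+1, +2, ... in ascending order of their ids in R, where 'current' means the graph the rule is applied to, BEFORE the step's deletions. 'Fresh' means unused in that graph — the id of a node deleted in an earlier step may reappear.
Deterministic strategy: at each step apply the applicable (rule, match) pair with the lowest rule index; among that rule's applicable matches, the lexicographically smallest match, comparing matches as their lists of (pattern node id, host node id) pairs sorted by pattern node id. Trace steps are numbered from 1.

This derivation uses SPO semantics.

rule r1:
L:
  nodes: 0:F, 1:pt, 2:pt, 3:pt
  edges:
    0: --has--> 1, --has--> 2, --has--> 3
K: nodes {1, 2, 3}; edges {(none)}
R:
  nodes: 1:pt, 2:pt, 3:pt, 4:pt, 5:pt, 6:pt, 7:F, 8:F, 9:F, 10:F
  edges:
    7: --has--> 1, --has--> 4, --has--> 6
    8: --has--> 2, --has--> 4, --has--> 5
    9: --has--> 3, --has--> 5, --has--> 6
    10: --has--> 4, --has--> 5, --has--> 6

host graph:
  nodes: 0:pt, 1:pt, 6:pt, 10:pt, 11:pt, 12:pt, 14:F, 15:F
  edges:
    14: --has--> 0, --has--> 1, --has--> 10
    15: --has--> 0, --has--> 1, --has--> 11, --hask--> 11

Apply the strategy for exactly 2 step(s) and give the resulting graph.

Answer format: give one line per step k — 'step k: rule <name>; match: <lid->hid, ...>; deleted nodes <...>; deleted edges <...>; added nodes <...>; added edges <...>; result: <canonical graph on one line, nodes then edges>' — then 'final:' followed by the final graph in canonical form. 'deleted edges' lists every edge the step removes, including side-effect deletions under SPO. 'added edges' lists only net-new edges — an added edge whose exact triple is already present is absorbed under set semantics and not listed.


step 1: rule r1; match: 0->14, 1->0, 2->1, 3->10; deleted nodes 14; deleted edges (14,0,has); (14,1,has); (14,10,has); added nodes 16, 17, 18, 19, 20, 21, 22; added edges (19,0,has); (19,16,has); (19,18,has); (20,1,has); (20,16,has); (20,17,has); (21,10,has); (21,17,has); (21,18,has); (22,16,has); (22,17,has); (22,18,has); result: nodes: 0:pt, 1:pt, 6:pt, 10:pt, 11:pt, 12:pt, 15:F, 16:pt, 17:pt, 18:pt, 19:F, 20:F, 21:F, 22:F edges: (15,0,has); (15,1,has); (15,11,has); (15,11,hask); (19,0,has); (19,16,has); (19,18,has); (20,1,has); (20,16,has); (20,17,has); (21,10,has); (21,17,has); (21,18,has); (22,16,has); (22,17,has); (22,18,has)
step 2: rule r1; match: 0->15, 1->0, 2->1, 3->11; deleted nodes 15; deleted edges (15,0,has); (15,1,has); (15,11,has); (15,11,hask); added nodes 23, 24, 25, 26, 27, 28, 29; added edges (26,0,has); (26,23,has); (26,25,has); (27,1,has); (27,23,has); (27,24,has); (28,11,has); (28,24,has); (28,25,has); (29,23,has); (29,24,has); (29,25,has); result: nodes: 0:pt, 1:pt, 6:pt, 10:pt, 11:pt, 12:pt, 16:pt, 17:pt, 18:pt, 19:F, 20:F, 21:F, 22:F, 23:pt, 24:pt, 25:pt, 26:F, 27:F, 28:F, 29:F edges: (19,0,has); (19,16,has); (19,18,has); (20,1,has); (20,16,has); (20,17,has); (21,10,has); (21,17,has); (21,18,has); (22,16,has); (22,17,has); (22,18,has); (26,0,has); (26,23,has); (26,25,has); (27,1,has); (27,23,has); (27,24,has); (28,11,has); (28,24,has); (28,25,has); (29,23,has); (29,24,has); (29,25,has)
final:
nodes: 0:pt, 1:pt, 6:pt, 10:pt, 11:pt, 12:pt, 16:pt, 17:pt, 18:pt, 19:F, 20:F, 21:F, 22:F, 23:pt, 24:pt, 25:pt, 26:F, 27:F, 28:F, 29:F
edges: (19,0,has); (19,16,has); (19,18,has); (20,1,has); (20,16,has); (20,17,has); (21,10,has); (21,17,has); (21,18,has); (22,16,has); (22,17,has); (22,18,has); (26,0,has); (26,23,has); (26,25,has); (27,1,has); (27,23,has); (27,24,has); (28,11,has); (28,24,has); (28,25,has); (29,23,has); (29,24,has); (29,25,has)


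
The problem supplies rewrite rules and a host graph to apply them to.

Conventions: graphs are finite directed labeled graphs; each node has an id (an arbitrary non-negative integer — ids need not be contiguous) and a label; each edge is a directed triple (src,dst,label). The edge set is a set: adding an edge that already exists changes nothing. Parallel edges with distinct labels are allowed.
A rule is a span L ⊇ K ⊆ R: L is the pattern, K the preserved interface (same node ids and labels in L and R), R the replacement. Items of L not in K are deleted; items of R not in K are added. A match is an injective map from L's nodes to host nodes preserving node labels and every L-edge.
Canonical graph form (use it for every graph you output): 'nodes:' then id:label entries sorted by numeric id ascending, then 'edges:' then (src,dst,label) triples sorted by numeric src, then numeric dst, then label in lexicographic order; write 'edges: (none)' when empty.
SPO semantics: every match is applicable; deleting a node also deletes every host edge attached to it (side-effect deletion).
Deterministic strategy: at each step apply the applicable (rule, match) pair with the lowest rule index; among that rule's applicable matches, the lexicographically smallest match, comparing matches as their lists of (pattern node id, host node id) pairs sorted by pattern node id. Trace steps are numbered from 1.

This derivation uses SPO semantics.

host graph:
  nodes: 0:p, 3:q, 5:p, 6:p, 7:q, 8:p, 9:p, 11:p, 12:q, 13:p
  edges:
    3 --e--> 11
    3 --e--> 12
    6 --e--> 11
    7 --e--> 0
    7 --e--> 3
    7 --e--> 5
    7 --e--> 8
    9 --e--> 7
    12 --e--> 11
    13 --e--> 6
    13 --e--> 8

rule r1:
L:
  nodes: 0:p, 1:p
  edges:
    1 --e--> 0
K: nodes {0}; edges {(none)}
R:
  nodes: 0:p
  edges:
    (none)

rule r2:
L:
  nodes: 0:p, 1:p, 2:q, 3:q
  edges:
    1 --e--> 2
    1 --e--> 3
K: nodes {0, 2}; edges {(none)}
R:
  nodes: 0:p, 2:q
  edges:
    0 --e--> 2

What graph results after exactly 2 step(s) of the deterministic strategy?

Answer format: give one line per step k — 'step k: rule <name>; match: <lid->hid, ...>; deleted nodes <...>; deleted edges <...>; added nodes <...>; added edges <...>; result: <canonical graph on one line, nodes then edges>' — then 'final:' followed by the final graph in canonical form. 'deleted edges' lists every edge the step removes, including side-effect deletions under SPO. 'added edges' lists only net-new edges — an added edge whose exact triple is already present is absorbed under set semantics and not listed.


step 1: rule r1; match: 0->6, 1->13; deleted nodes 13; deleted edges (13,6,e); (13,8,e); added nodes (none); added edges (none); result: nodes: 0:p, 3:q, 5:p, 6:p, 7:q, 8:p, 9:p, 11:p, 12:q edges: (3,11,e); (3,12,e); (6,11,e); (7,0,e); (7,3,e); (7,5,e); (7,8,e); (9,7,e); (12,11,e)
step 2: rule r1; match: 0->11, 1->6; deleted nodes 6; deleted edges (6,11,e); added nodes (none); added edges (none); result: nodes: 0:p, 3:q, 5:p, 7:q, 8:p, 9:p, 11:p, 12:q edges: (3,11,e); (3,12,e); (7,0,e); (7,3,e); (7,5,e); (7,8,e); (9,7,e); (12,11,e)
final:
nodes: 0:p, 3:q, 5:p, 7:q, 8:p, 9:p, 11:p, 12:q
edges: (3,11,e); (3,12,e); (7,0,e); (7,3,e); (7,5,e); (7,8,e); (9,7,e); (12,11,e)


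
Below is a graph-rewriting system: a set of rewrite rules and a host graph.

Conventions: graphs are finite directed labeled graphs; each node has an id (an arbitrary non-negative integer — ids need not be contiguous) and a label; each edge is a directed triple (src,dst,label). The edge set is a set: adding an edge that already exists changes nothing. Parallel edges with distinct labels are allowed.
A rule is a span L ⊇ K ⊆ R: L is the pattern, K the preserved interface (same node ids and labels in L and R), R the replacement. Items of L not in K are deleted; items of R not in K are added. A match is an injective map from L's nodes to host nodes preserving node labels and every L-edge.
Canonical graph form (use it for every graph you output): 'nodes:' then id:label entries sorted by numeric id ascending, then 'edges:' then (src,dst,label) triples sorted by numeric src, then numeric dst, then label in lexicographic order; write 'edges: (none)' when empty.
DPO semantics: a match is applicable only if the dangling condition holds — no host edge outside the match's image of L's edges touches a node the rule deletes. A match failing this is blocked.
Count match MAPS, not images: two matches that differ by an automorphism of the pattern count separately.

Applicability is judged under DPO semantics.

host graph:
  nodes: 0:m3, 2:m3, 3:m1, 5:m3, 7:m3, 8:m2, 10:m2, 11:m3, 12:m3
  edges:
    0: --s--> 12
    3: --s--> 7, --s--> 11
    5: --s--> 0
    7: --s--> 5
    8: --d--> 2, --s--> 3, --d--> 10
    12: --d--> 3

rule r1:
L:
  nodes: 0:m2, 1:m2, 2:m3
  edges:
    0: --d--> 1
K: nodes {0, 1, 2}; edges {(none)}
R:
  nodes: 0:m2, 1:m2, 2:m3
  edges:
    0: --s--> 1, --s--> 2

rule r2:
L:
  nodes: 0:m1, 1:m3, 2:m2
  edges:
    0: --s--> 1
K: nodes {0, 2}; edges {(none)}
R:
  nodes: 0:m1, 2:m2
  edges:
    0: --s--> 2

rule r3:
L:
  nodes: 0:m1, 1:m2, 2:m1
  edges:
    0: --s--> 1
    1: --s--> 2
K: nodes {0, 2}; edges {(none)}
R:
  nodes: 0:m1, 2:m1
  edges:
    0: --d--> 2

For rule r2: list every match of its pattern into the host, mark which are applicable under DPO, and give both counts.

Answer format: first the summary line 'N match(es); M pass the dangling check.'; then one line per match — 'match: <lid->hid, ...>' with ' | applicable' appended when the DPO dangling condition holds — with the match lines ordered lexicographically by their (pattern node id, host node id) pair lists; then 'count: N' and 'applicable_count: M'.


4 match(es); 2 pass the dangling check.
match: 0->3, 1->7, 2->8
match: 0->3, 1->7, 2->10
match: 0->3, 1->11, 2->8 | applicable
match: 0->3, 1->11, 2->10 | applicable
count: 4
applicable_count: 2


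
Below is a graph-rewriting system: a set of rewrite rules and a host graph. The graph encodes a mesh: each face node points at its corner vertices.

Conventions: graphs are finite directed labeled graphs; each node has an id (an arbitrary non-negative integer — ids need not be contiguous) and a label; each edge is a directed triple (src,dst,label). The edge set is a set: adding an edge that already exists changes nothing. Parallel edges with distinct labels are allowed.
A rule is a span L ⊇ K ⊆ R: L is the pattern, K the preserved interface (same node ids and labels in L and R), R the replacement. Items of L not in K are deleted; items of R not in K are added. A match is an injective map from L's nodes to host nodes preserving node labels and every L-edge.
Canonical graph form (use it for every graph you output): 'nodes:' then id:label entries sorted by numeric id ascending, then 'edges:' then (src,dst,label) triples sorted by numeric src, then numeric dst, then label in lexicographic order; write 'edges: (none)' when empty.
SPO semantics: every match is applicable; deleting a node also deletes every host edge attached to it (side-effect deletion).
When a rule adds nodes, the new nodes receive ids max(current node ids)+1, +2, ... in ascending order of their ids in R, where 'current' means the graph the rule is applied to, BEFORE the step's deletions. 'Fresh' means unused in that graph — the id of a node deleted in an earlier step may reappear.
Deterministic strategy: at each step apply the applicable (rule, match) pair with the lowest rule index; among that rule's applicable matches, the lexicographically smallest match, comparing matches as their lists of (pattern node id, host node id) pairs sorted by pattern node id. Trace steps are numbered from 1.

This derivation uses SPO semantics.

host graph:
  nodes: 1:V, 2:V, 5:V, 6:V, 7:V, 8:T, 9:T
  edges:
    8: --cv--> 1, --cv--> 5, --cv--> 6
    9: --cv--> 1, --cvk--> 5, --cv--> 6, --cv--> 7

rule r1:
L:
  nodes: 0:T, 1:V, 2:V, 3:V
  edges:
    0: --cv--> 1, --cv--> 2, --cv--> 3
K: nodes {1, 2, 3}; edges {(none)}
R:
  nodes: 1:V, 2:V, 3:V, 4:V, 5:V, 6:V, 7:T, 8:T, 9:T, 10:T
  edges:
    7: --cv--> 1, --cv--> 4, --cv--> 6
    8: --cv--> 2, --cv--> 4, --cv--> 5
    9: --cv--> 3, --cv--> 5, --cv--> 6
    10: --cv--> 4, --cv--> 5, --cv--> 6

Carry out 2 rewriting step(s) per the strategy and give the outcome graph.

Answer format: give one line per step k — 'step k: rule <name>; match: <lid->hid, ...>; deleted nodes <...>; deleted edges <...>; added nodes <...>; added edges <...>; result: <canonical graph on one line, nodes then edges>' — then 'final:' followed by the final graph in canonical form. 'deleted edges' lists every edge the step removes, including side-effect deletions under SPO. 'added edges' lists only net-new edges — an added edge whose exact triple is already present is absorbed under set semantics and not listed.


step 1: rule r1; match: 0->8, 1->1, 2->5, 3->6; deleted nodes 8; deleted edges (8,1,cv); (8,5,cv); (8,6,cv); added nodes 10, 11, 12, 13, 14, 15, 16; added edges (13,1,cv); (13,10,cv); (13,12,cv); (14,5,cv); (14,10,cv); (14,11,cv); (15,6,cv); (15,11,cv); (15,12,cv); (16,10,cv); (16,11,cv); (16,12,cv); result: nodes: 1:V, 2:V, 5:V, 6:V, 7:V, 9:T, 10:V, 11:V, 12:V, 13:T, 14:T, 15:T, 16:T edges: (9,1,cv); (9,5,cvk); (9,6,cv); (9,7,cv); (13,1,cv); (13,10,cv); (13,12,cv); (14,5,cv); (14,10,cv); (14,11,cv); (15,6,cv); (15,11,cv); (15,12,cv); (16,10,cv); (16,11,cv); (16,12,cv)
step 2: rule r1; match: 0->9, 1->1, 2->6, 3->7; deleted nodes 9; deleted edges (9,1,cv); (9,5,cvk); (9,6,cv); (9,7,cv); added nodes 17, 18, 19, 20, 21, 22, 23; added edges (20,1,cv); (20,17,cv); (20,19,cv); (21,6,cv); (21,17,cv); (21,18,cv); (22,7,cv); (22,18,cv); (22,19,cv); (23,17,cv); (23,18,cv); (23,19,cv); result: nodes: 1:V, 2:V, 5:V, 6:V, 7:V, 10:V, 11:V, 12:V, 13:T, 14:T, 15:T, 16:T, 17:V, 18:V, 19:V, 20:T, 21:T, 22:T, 23:T edges: (13,1,cv); (13,10,cv); (13,12,cv); (14,5,cv); (14,10,cv); (14,11,cv); (15,6,cv); (15,11,cv); (15,12,cv); (16,10,cv); (16,11,cv); (16,12,cv); (20,1,cv); (20,17,cv); (20,19,cv); (21,6,cv); (21,17,cv); (21,18,cv); (22,7,cv); (22,18,cv); (22,19,cv); (23,17,cv); (23,18,cv); (23,19,cv)
final:
nodes: 1:V, 2:V, 5:V, 6:V, 7:V, 10:V, 11:V, 12:V, 13:T, 14:T, 15:T, 16:T, 17:V, 18:V, 19:V, 20:T, 21:T, 22:T, 23:T
edges: (13,1,cv); (13,10,cv); (13,12,cv); (14,5,cv); (14,10,cv); (14,11,cv); (15,6,cv); (15,11,cv); (15,12,cv); (16,10,cv); (16,11,cv); (16,12,cv); (20,1,cv); (20,17,cv); (20,19,cv); (21,6,cv); (21,17,cv); (21,18,cv); (22,7,cv); (22,18,cv); (22,19,cv); (23,17,cv); (23,18,cv); (23,19,cv)


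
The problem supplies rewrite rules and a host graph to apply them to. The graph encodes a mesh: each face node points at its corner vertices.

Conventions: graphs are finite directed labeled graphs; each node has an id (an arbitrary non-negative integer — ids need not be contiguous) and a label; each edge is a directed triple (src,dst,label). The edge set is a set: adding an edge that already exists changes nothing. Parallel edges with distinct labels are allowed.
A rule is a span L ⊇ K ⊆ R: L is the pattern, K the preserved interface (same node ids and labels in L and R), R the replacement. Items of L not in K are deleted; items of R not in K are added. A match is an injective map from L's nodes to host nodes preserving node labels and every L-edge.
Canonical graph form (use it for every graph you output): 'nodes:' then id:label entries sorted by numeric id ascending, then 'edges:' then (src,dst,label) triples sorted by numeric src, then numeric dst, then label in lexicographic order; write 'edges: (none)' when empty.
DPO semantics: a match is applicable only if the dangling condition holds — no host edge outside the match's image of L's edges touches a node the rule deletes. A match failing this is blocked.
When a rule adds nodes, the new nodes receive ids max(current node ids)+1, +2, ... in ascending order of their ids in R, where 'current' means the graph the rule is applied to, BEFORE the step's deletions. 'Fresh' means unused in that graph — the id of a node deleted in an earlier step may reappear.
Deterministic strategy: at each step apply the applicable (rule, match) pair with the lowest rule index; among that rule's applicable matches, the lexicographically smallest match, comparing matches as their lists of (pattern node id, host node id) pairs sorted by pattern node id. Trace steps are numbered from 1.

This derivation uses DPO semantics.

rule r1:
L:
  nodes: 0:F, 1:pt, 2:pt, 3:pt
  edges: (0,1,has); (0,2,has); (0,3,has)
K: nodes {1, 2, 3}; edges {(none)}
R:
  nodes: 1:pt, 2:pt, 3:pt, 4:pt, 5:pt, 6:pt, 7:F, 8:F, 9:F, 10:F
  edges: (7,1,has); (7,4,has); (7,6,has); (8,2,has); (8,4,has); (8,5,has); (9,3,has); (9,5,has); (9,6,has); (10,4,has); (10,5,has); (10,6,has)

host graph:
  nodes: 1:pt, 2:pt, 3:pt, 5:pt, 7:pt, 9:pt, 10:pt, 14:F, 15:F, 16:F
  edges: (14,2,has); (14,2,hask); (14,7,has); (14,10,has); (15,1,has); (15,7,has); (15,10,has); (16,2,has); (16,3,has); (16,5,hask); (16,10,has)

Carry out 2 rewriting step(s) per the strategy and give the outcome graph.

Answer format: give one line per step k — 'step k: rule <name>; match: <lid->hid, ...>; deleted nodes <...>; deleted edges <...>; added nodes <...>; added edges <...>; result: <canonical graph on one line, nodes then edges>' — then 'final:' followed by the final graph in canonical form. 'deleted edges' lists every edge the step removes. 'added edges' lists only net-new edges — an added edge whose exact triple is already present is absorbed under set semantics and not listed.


step 1: rule r1; match: 0->15, 1->1, 2->7, 3->10; deleted nodes 15; deleted edges (15,1,has); (15,7,has); (15,10,has); added nodes 17, 18, 19, 20, 21, 22, 23; added edges (20,1,has); (20,17,has); (20,19,has); (21,7,has); (21,17,has); (21,18,has); (22,10,has); (22,18,has); (22,19,has); (23,17,has); (23,18,has); (23,19,has); result: nodes: 1:pt, 2:pt, 3:pt, 5:pt, 7:pt, 9:pt, 10:pt, 14:F, 16:F, 17:pt, 18:pt, 19:pt, 20:F, 21:F, 22:F, 23:F edges: (14,2,has); (14,2,hask); (14,7,has); (14,10,has); (16,2,has); (16,3,has); (16,5,hask); (16,10,has); (20,1,has); (20,17,has); (20,19,has); (21,7,has); (21,17,has); (21,18,has); (22,10,has); (22,18,has); (22,19,has); (23,17,has); (23,18,has); (23,19,has)
step 2: rule r1; match: 0->20, 1->1, 2->17, 3->19; deleted nodes 20; deleted edges (20,1,has); (20,17,has); (20,19,has); added nodes 24, 25, 26, 27, 28, 29, 30; added edges (27,1,has); (27,24,has); (27,26,has); (28,17,has); (28,24,has); (28,25,has); (29,19,has); (29,25,has); (29,26,has); (30,24,has); (30,25,has); (30,26,has); result: nodes: 1:pt, 2:pt, 3:pt, 5:pt, 7:pt, 9:pt, 10:pt, 14:F, 16:F, 17:pt, 18:pt, 19:pt, 21:F, 22:F, 23:F, 24:pt, 25:pt, 26:pt, 27:F, 28:F, 29:F, 30:F edges: (14,2,has); (14,2,hask); (14,7,has); (14,10,has); (16,2,has); (16,3,has); (16,5,hask); (16,10,has); (21,7,has); (21,17,has); (21,18,has); (22,10,has); (22,18,has); (22,19,has); (23,17,has); (23,18,has); (23,19,has); (27,1,has); (27,24,has); (27,26,has); (28,17,has); (28,24,has); (28,25,has); (29,19,has); (29,25,has); (29,26,has); (30,24,has); (30,25,has); (30,26,has)
final:
nodes: 1:pt, 2:pt, 3:pt, 5:pt, 7:pt, 9:pt, 10:pt, 14:F, 16:F, 17:pt, 18:pt, 19:pt, 21:F, 22:F, 23:F, 24:pt, 25:pt, 26:pt, 27:F, 28:F, 29:F, 30:F
edges: (14,2,has); (14,2,hask); (14,7,has); (14,10,has); (16,2,has); (16,3,has); (16,5,hask); (16,10,has); (21,7,has); (21,17,has); (21,18,has); (22,10,has); (22,18,has); (22,19,has); (23,17,has); (23,18,has); (23,19,has); (27,1,has); (27,24,has); (27,26,has); (28,17,has); (28,24,has); (28,25,has); (29,19,has); (29,25,has); (29,26,has); (30,24,has); (30,25,has); (30,26,has)


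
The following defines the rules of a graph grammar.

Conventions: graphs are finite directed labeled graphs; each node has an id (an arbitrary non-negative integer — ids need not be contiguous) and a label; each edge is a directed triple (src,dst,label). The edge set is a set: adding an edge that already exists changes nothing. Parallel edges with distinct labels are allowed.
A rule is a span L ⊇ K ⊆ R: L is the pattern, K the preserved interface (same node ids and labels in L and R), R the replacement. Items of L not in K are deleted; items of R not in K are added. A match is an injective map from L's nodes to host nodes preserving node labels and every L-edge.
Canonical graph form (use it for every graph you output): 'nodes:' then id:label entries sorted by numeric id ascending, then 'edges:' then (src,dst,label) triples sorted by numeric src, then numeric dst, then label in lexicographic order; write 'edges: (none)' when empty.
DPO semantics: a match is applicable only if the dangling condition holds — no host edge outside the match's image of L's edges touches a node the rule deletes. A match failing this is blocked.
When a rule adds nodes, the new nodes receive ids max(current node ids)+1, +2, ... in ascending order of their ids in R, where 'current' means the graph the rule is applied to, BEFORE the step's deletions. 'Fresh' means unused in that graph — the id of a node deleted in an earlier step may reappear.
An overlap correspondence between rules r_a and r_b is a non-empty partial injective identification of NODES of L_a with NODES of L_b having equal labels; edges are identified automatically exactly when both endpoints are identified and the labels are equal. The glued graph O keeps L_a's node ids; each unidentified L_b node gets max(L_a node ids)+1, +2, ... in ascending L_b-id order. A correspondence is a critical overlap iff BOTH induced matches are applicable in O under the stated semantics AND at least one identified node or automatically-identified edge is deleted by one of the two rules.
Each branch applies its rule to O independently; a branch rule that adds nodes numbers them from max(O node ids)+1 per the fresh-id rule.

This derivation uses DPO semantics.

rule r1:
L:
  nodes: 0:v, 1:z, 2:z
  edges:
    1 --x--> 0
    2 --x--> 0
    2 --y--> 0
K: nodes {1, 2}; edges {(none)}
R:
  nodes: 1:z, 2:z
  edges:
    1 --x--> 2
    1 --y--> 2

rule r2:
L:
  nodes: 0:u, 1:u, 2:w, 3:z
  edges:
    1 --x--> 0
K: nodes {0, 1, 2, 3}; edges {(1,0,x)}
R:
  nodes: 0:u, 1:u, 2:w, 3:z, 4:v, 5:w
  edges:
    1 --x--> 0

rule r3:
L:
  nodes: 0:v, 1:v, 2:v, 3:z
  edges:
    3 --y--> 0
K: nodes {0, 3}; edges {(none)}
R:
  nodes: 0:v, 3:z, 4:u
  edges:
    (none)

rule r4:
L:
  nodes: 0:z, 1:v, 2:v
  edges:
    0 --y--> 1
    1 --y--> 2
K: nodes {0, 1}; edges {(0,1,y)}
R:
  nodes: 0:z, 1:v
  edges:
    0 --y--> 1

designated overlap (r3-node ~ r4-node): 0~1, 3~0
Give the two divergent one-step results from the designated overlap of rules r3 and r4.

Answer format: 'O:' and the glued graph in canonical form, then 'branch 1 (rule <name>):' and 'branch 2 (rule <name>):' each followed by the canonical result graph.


O:
nodes: 0:v, 1:v, 2:v, 3:z, 4:v
edges: (0,4,y); (3,0,y)
branch 1 (rule r3):
nodes: 0:v, 3:z, 4:v, 5:u
edges: (0,4,y)
branch 2 (rule r4):
nodes: 0:v, 1:v, 2:v, 3:z
edges: (3,0,y)


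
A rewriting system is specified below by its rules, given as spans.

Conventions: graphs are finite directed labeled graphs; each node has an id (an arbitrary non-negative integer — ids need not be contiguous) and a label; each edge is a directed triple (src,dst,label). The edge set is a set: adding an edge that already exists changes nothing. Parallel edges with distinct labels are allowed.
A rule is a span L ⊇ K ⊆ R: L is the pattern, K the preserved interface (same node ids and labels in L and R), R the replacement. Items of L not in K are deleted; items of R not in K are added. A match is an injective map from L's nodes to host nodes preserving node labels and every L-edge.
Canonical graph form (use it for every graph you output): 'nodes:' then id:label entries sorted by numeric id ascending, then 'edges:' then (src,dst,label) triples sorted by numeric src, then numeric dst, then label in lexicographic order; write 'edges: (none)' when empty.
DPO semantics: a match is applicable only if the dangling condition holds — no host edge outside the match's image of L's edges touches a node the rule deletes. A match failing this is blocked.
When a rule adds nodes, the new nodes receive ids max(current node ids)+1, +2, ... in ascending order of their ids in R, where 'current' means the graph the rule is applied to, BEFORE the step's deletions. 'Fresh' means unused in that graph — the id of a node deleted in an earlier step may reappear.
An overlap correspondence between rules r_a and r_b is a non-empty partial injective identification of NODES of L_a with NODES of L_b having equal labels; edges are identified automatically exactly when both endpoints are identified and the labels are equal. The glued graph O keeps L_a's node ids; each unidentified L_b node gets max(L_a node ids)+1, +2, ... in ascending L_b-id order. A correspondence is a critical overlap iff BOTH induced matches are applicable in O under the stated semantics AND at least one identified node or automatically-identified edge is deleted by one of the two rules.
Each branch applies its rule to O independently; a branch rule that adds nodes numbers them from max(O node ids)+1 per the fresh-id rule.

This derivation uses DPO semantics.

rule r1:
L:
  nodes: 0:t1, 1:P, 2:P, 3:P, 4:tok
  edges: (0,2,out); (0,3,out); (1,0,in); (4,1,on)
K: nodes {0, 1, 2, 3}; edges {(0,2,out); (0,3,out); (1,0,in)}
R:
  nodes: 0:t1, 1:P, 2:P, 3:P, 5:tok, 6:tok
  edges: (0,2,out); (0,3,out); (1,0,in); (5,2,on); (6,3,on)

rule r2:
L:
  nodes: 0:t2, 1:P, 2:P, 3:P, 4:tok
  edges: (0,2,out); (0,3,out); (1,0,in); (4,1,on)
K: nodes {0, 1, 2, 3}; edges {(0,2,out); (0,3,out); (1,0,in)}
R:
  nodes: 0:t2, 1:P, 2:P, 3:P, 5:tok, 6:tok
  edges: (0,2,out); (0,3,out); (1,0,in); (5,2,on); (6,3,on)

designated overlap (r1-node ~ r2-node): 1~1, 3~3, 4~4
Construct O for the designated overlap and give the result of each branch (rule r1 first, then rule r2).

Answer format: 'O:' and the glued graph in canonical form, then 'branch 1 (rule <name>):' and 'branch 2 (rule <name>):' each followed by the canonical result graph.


O:
nodes: 0:t1, 1:P, 2:P, 3:P, 4:tok, 5:t2, 6:P
edges: (0,2,out); (0,3,out); (1,0,in); (1,5,in); (4,1,on); (5,3,out); (5,6,out)
branch 1 (rule r1):
nodes: 0:t1, 1:P, 2:P, 3:P, 5:t2, 6:P, 7:tok, 8:tok
edges: (0,2,out); (0,3,out); (1,0,in); (1,5,in); (5,3,out); (5,6,out); (7,2,on); (8,3,on)
branch 2 (rule r2):
nodes: 0:t1, 1:P, 2:P, 3:P, 5:t2, 6:P, 7:tok, 8:tok
edges: (0,2,out); (0,3,out); (1,0,in); (1,5,in); (5,3,out); (5,6,out); (7,6,on); (8,3,on)
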